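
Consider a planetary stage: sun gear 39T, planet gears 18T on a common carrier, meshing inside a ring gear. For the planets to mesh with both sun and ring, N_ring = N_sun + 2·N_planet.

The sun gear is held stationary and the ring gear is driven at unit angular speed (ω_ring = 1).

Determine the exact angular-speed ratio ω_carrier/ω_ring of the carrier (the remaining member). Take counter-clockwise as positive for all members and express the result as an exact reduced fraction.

25/38

N_ring = 39 + 2·18 = 75
39(ω_s−ω_c) = −75(ω_r−ω_c),  ω_s=0, ω_r=1
39(0−ω_c) = −75(1−ω_c)  ⇒  114ω_c = 75  ⇒  ω_c = 25/38
ω_c/ω_r = 25/38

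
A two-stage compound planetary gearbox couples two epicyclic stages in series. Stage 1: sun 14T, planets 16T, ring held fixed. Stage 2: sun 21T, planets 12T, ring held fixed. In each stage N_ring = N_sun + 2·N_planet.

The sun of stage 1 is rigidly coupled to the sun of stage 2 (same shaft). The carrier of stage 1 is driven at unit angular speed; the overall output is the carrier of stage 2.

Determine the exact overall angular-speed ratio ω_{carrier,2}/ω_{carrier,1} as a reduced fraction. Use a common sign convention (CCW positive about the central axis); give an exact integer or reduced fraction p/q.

Stage 1: N_ring = 14 + 2·16 = 46
Stage 1: 14(ω_s−ω_c) = −46(ω_r−ω_c),  ω_r=0, ω_c=1
Stage 1: ω_s = 1 − (46/14)(0−1) = 30/7
  ⇒ ω_s¹/ω_c¹ = 30/7
Stage 2: N_ring = 21 + 2·12 = 45
Stage 2: 21(ω_s−ω_c) = −45(ω_r−ω_c),  ω_r=0, ω_s=1
Stage 2: 21(1−ω_c) = −45(0−ω_c)  ⇒  66ω_c = 21  ⇒  ω_c = 7/22
  ⇒ ω_c²/ω_s² = 7/22
Coupling ω_s² = ω_s¹ ⇒ overall = 30/7 × 7/22 = 15/11

15/11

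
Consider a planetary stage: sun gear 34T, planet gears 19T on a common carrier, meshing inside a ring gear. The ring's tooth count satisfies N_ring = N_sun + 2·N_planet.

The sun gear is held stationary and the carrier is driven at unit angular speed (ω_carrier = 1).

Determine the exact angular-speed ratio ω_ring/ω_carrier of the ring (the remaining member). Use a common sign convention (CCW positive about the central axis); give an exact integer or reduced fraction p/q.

N_ring = 34 + 2·19 = 72
34(ω_s−ω_c) = −72(ω_r−ω_c),  ω_s=0, ω_c=1
ω_r = 1 − (34/72)(0−1) = 53/36
ω_r/ω_c = 53/36

53/36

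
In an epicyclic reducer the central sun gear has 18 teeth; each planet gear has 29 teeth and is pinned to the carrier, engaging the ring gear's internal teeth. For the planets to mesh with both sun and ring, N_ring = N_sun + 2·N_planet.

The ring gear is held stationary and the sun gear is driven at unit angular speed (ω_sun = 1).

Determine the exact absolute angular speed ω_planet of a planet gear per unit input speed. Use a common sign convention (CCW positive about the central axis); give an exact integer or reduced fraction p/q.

N_ring = 18 + 2·29 = 76
18(ω_s−ω_c) = −76(ω_r−ω_c),  ω_r=0, ω_s=1
18(1−ω_c) = −76(0−ω_c)  ⇒  94ω_c = 18  ⇒  ω_c = 9/47
sun–planet: 18·(1−9/47) = −29·(ω_p−ω_c)  ⇒  ω_p−ω_c = −(18/29)·(38/47) = -684/1363
ω_p = 9/47 − 684/1363 = -9/29

-9/29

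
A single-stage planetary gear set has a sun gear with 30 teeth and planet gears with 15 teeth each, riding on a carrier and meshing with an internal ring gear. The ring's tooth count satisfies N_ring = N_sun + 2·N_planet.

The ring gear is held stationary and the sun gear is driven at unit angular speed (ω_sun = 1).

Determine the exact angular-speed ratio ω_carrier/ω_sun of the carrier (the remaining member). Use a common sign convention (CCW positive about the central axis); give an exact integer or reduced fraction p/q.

1/3

N_ring = 30 + 2·15 = 60
30(ω_s−ω_c) = −60(ω_r−ω_c),  ω_r=0, ω_s=1
30(1−ω_c) = −60(0−ω_c)  ⇒  90ω_c = 30  ⇒  ω_c = 1/3
ω_c/ω_s = 1/3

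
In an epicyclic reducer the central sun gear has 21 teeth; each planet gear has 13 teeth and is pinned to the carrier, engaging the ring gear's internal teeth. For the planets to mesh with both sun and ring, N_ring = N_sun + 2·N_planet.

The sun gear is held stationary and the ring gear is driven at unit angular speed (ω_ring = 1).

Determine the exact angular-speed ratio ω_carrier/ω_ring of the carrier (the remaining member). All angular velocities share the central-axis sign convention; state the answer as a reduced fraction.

N_ring = 21 + 2·13 = 47
21(ω_s−ω_c) = −47(ω_r−ω_c),  ω_s=0, ω_r=1
21(0−ω_c) = −47(1−ω_c)  ⇒  68ω_c = 47  ⇒  ω_c = 47/68
ω_c/ω_r = 47/68

47/68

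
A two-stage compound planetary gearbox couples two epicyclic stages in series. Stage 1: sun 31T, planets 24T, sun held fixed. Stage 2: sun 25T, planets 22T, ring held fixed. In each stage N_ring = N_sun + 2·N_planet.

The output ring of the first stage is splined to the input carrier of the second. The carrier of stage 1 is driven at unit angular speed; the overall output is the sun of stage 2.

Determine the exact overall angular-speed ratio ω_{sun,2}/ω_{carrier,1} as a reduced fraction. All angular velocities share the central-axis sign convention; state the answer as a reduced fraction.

Stage 1: N_ring = 31 + 2·24 = 79
Stage 1: 31(ω_s−ω_c) = −79(ω_r−ω_c),  ω_s=0, ω_c=1
Stage 1: ω_r = 1 − (31/79)(0−1) = 110/79
  ⇒ ω_r¹/ω_c¹ = 110/79
Stage 2: N_ring = 25 + 2·22 = 69
Stage 2: 25(ω_s−ω_c) = −69(ω_r−ω_c),  ω_r=0, ω_c=1
Stage 2: ω_s = 1 − (69/25)(0−1) = 94/25
  ⇒ ω_s²/ω_c² = 94/25
Coupling ω_c² = ω_r¹ ⇒ overall = 110/79 × 94/25 = 2068/395

2068/395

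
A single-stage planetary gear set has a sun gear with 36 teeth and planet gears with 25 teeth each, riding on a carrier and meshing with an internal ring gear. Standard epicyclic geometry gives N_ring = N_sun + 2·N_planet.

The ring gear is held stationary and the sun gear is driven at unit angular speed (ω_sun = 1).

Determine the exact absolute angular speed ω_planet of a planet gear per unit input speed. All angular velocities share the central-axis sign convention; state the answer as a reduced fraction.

-18/25

N_ring = 36 + 2·25 = 86
36(ω_s−ω_c) = −86(ω_r−ω_c),  ω_r=0, ω_s=1
36(1−ω_c) = −86(0−ω_c)  ⇒  122ω_c = 36  ⇒  ω_c = 18/61
sun–planet: 36·(1−18/61) = −25·(ω_p−ω_c)  ⇒  ω_p−ω_c = −(36/25)·(43/61) = -1548/1525
ω_p = 18/61 − 1548/1525 = -18/25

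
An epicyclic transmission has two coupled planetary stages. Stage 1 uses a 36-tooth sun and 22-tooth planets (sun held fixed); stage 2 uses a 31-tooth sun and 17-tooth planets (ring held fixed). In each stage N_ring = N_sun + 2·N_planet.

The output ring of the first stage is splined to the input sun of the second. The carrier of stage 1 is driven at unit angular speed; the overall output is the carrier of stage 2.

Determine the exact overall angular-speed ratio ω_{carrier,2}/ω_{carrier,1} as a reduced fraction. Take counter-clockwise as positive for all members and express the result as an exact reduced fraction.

Stage 1: N_ring = 36 + 2·22 = 80
Stage 1: 36(ω_s−ω_c) = −80(ω_r−ω_c),  ω_s=0, ω_c=1
Stage 1: ω_r = 1 − (36/80)(0−1) = 29/20
  ⇒ ω_r¹/ω_c¹ = 29/20
Stage 2: N_ring = 31 + 2·17 = 65
Stage 2: 31(ω_s−ω_c) = −65(ω_r−ω_c),  ω_r=0, ω_s=1
Stage 2: 31(1−ω_c) = −65(0−ω_c)  ⇒  96ω_c = 31  ⇒  ω_c = 31/96
  ⇒ ω_c²/ω_s² = 31/96
Coupling ω_s² = ω_r¹ ⇒ overall = 29/20 × 31/96 = 899/1920

899/1920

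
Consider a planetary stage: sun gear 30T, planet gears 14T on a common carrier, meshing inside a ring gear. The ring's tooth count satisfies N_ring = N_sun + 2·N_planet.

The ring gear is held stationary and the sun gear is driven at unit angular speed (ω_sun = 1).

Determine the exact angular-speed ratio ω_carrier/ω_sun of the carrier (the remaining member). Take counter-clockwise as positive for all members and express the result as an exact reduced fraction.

15/44

N_ring = 30 + 2·14 = 58
30(ω_s−ω_c) = −58(ω_r−ω_c),  ω_r=0, ω_s=1
30(1−ω_c) = −58(0−ω_c)  ⇒  88ω_c = 30  ⇒  ω_c = 15/44
ω_c/ω_s = 15/44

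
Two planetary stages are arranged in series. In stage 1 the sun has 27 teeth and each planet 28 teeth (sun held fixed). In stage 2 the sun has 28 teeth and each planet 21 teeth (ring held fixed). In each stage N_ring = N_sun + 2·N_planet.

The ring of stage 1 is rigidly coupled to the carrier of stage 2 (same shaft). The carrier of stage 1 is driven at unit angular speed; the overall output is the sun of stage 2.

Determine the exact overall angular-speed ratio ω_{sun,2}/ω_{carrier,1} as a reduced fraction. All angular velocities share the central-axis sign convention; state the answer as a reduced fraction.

385/83

Stage 1: N_ring = 27 + 2·28 = 83
Stage 1: 27(ω_s−ω_c) = −83(ω_r−ω_c),  ω_s=0, ω_c=1
Stage 1: ω_r = 1 − (27/83)(0−1) = 110/83
  ⇒ ω_r¹/ω_c¹ = 110/83
Stage 2: N_ring = 28 + 2·21 = 70
Stage 2: 28(ω_s−ω_c) = −70(ω_r−ω_c),  ω_r=0, ω_c=1
Stage 2: ω_s = 1 − (70/28)(0−1) = 7/2
  ⇒ ω_s²/ω_c² = 7/2
Coupling ω_c² = ω_r¹ ⇒ overall = 110/83 × 7/2 = 385/83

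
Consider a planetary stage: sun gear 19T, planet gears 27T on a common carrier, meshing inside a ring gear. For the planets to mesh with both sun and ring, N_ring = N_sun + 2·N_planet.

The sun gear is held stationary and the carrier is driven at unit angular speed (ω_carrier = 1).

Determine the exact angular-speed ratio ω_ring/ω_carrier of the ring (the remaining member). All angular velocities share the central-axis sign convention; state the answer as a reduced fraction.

92/73

N_ring = 19 + 2·27 = 73
19(ω_s−ω_c) = −73(ω_r−ω_c),  ω_s=0, ω_c=1
ω_r = 1 − (19/73)(0−1) = 92/73
ω_r/ω_c = 92/73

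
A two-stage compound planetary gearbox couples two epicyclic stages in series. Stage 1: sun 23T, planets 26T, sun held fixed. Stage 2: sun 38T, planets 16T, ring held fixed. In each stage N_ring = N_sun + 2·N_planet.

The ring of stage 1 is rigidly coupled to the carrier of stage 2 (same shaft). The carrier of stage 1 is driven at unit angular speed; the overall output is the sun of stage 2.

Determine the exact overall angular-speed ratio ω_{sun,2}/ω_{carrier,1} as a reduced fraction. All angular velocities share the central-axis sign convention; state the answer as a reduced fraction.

1764/475

Stage 1: N_ring = 23 + 2·26 = 75
Stage 1: 23(ω_s−ω_c) = −75(ω_r−ω_c),  ω_s=0, ω_c=1
Stage 1: ω_r = 1 − (23/75)(0−1) = 98/75
  ⇒ ω_r¹/ω_c¹ = 98/75
Stage 2: N_ring = 38 + 2·16 = 70
Stage 2: 38(ω_s−ω_c) = −70(ω_r−ω_c),  ω_r=0, ω_c=1
Stage 2: ω_s = 1 − (70/38)(0−1) = 54/19
  ⇒ ω_s²/ω_c² = 54/19
Coupling ω_c² = ω_r¹ ⇒ overall = 98/75 × 54/19 = 1764/475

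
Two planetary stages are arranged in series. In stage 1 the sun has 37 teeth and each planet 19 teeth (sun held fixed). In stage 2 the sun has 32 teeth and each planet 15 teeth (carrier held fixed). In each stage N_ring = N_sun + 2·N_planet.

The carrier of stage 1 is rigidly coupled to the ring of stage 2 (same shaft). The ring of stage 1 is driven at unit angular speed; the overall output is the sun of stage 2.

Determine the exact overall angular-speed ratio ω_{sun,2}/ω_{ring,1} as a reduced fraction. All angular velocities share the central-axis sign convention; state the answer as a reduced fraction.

Stage 1: N_ring = 37 + 2·19 = 75
Stage 1: 37(ω_s−ω_c) = −75(ω_r−ω_c),  ω_s=0, ω_r=1
Stage 1: 37(0−ω_c) = −75(1−ω_c)  ⇒  112ω_c = 75  ⇒  ω_c = 75/112
  ⇒ ω_c¹/ω_r¹ = 75/112
Stage 2: N_ring = 32 + 2·15 = 62
Stage 2: 32(ω_s−ω_c) = −62(ω_r−ω_c),  ω_c=0, ω_r=1
Stage 2: ω_s = 0 − (62/32)(1−0) = -31/16
  ⇒ ω_s²/ω_r² = -31/16
Coupling ω_r² = ω_c¹ ⇒ overall = 75/112 × -31/16 = -2325/1792

-2325/1792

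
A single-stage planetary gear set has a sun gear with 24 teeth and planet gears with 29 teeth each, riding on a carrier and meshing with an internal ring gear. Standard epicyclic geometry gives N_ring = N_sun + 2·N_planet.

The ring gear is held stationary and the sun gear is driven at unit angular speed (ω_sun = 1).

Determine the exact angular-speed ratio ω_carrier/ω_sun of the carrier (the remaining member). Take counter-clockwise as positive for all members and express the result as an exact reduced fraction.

N_ring = 24 + 2·29 = 82
24(ω_s−ω_c) = −82(ω_r−ω_c),  ω_r=0, ω_s=1
24(1−ω_c) = −82(0−ω_c)  ⇒  106ω_c = 24  ⇒  ω_c = 12/53
ω_c/ω_s = 12/53

12/53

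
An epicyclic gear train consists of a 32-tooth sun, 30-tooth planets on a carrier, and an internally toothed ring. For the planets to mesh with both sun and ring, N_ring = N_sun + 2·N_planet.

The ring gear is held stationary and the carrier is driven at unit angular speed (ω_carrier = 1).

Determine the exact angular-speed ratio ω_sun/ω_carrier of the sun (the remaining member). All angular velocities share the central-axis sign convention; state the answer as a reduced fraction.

N_ring = 32 + 2·30 = 92
32(ω_s−ω_c) = −92(ω_r−ω_c),  ω_r=0, ω_c=1
ω_s = 1 − (92/32)(0−1) = 31/8
ω_s/ω_c = 31/8

31/8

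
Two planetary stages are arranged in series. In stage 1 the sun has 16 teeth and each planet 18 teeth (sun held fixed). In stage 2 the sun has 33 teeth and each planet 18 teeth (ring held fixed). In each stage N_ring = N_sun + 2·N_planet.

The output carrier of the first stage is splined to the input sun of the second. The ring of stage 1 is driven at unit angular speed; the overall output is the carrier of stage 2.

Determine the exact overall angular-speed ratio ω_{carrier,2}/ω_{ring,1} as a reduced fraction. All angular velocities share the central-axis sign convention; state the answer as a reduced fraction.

143/578

Stage 1: N_ring = 16 + 2·18 = 52
Stage 1: 16(ω_s−ω_c) = −52(ω_r−ω_c),  ω_s=0, ω_r=1
Stage 1: 16(0−ω_c) = −52(1−ω_c)  ⇒  68ω_c = 52  ⇒  ω_c = 13/17
  ⇒ ω_c¹/ω_r¹ = 13/17
Stage 2: N_ring = 33 + 2·18 = 69
Stage 2: 33(ω_s−ω_c) = −69(ω_r−ω_c),  ω_r=0, ω_s=1
Stage 2: 33(1−ω_c) = −69(0−ω_c)  ⇒  102ω_c = 33  ⇒  ω_c = 11/34
  ⇒ ω_c²/ω_s² = 11/34
Coupling ω_s² = ω_c¹ ⇒ overall = 13/17 × 11/34 = 143/578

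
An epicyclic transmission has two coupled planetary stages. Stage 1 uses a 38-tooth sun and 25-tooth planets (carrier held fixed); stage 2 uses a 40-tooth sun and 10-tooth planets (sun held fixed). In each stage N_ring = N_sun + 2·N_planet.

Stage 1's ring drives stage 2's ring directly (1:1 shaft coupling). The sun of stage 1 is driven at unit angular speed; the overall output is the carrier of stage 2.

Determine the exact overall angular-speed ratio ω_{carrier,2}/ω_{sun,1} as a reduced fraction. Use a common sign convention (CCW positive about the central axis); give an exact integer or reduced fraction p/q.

Stage 1: N_ring = 38 + 2·25 = 88
Stage 1: 38(ω_s−ω_c) = −88(ω_r−ω_c),  ω_c=0, ω_s=1
Stage 1: ω_r = 0 − (38/88)(1−0) = -19/44
  ⇒ ω_r¹/ω_s¹ = -19/44
Stage 2: N_ring = 40 + 2·10 = 60
Stage 2: 40(ω_s−ω_c) = −60(ω_r−ω_c),  ω_s=0, ω_r=1
Stage 2: 40(0−ω_c) = −60(1−ω_c)  ⇒  100ω_c = 60  ⇒  ω_c = 3/5
  ⇒ ω_c²/ω_r² = 3/5
Coupling ω_r² = ω_r¹ ⇒ overall = -19/44 × 3/5 = -57/220

-57/220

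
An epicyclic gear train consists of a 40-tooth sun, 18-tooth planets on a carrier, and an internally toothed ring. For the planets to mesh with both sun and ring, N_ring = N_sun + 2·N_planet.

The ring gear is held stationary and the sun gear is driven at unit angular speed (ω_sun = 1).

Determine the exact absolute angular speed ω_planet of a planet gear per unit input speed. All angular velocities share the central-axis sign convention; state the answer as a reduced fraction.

-10/9

N_ring = 40 + 2·18 = 76
40(ω_s−ω_c) = −76(ω_r−ω_c),  ω_r=0, ω_s=1
40(1−ω_c) = −76(0−ω_c)  ⇒  116ω_c = 40  ⇒  ω_c = 10/29
sun–planet: 40·(1−10/29) = −18·(ω_p−ω_c)  ⇒  ω_p−ω_c = −(40/18)·(19/29) = -380/261
ω_p = 10/29 − 380/261 = -10/9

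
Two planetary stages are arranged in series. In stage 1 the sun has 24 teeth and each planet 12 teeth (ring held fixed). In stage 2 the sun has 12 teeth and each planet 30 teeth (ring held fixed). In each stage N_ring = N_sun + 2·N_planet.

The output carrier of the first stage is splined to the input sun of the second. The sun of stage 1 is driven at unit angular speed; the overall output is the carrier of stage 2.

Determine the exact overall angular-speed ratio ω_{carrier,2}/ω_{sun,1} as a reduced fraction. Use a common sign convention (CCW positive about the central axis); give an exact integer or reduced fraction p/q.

Stage 1: N_ring = 24 + 2·12 = 48
Stage 1: 24(ω_s−ω_c) = −48(ω_r−ω_c),  ω_r=0, ω_s=1
Stage 1: 24(1−ω_c) = −48(0−ω_c)  ⇒  72ω_c = 24  ⇒  ω_c = 1/3
  ⇒ ω_c¹/ω_s¹ = 1/3
Stage 2: N_ring = 12 + 2·30 = 72
Stage 2: 12(ω_s−ω_c) = −72(ω_r−ω_c),  ω_r=0, ω_s=1
Stage 2: 12(1−ω_c) = −72(0−ω_c)  ⇒  84ω_c = 12  ⇒  ω_c = 1/7
  ⇒ ω_c²/ω_s² = 1/7
Coupling ω_s² = ω_c¹ ⇒ overall = 1/3 × 1/7 = 1/21

1/21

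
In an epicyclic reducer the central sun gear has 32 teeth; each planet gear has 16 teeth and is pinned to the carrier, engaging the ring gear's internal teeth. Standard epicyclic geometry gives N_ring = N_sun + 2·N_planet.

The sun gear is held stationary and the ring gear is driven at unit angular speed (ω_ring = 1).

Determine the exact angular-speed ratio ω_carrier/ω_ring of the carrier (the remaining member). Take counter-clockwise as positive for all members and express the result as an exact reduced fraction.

2/3

N_ring = 32 + 2·16 = 64
32(ω_s−ω_c) = −64(ω_r−ω_c),  ω_s=0, ω_r=1
32(0−ω_c) = −64(1−ω_c)  ⇒  96ω_c = 64  ⇒  ω_c = 2/3
ω_c/ω_r = 2/3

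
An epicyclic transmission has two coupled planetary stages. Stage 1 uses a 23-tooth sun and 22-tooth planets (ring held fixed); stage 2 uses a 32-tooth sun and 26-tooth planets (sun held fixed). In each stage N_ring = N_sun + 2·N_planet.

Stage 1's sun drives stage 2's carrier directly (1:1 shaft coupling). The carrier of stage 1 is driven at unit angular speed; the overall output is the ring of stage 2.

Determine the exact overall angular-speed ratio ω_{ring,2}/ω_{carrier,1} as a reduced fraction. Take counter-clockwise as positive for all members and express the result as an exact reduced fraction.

Stage 1: N_ring = 23 + 2·22 = 67
Stage 1: 23(ω_s−ω_c) = −67(ω_r−ω_c),  ω_r=0, ω_c=1
Stage 1: ω_s = 1 − (67/23)(0−1) = 90/23
  ⇒ ω_s¹/ω_c¹ = 90/23
Stage 2: N_ring = 32 + 2·26 = 84
Stage 2: 32(ω_s−ω_c) = −84(ω_r−ω_c),  ω_s=0, ω_c=1
Stage 2: ω_r = 1 − (32/84)(0−1) = 29/21
  ⇒ ω_r²/ω_c² = 29/21
Coupling ω_c² = ω_s¹ ⇒ overall = 90/23 × 29/21 = 870/161

870/161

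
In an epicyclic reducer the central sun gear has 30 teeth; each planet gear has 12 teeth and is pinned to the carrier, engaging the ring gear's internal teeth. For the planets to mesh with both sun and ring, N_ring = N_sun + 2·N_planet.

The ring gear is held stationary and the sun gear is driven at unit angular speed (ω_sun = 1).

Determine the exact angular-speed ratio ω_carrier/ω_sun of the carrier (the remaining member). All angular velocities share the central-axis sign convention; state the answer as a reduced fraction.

N_ring = 30 + 2·12 = 54
30(ω_s−ω_c) = −54(ω_r−ω_c),  ω_r=0, ω_s=1
30(1−ω_c) = −54(0−ω_c)  ⇒  84ω_c = 30  ⇒  ω_c = 5/14
ω_c/ω_s = 5/14

5/14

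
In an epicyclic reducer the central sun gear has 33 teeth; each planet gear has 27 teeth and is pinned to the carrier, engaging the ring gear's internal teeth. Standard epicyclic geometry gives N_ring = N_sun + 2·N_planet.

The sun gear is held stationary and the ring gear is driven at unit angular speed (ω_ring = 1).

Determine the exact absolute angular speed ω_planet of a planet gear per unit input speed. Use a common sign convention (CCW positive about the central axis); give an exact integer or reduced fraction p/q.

29/18

N_ring = 33 + 2·27 = 87
33(ω_s−ω_c) = −87(ω_r−ω_c),  ω_s=0, ω_r=1
33(0−ω_c) = −87(1−ω_c)  ⇒  120ω_c = 87  ⇒  ω_c = 29/40
sun–planet: 33·(0−29/40) = −27·(ω_p−ω_c)  ⇒  ω_p−ω_c = −(33/27)·(-29/40) = 319/360
ω_p = 29/40 + 319/360 = 29/18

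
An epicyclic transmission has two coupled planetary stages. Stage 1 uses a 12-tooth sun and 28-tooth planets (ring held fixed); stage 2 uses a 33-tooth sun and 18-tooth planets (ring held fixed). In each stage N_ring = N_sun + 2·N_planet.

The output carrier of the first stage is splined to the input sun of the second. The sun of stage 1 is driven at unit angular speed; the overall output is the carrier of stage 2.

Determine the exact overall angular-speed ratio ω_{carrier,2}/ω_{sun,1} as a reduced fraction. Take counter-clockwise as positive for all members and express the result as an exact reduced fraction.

Stage 1: N_ring = 12 + 2·28 = 68
Stage 1: 12(ω_s−ω_c) = −68(ω_r−ω_c),  ω_r=0, ω_s=1
Stage 1: 12(1−ω_c) = −68(0−ω_c)  ⇒  80ω_c = 12  ⇒  ω_c = 3/20
  ⇒ ω_c¹/ω_s¹ = 3/20
Stage 2: N_ring = 33 + 2·18 = 69
Stage 2: 33(ω_s−ω_c) = −69(ω_r−ω_c),  ω_r=0, ω_s=1
Stage 2: 33(1−ω_c) = −69(0−ω_c)  ⇒  102ω_c = 33  ⇒  ω_c = 11/34
  ⇒ ω_c²/ω_s² = 11/34
Coupling ω_s² = ω_c¹ ⇒ overall = 3/20 × 11/34 = 33/680

33/680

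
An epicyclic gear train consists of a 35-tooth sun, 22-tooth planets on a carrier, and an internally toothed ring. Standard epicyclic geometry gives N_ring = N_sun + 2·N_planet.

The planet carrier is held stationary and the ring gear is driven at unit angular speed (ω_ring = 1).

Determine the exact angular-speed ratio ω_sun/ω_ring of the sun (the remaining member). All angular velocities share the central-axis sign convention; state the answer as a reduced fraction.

-79/35

N_ring = 35 + 2·22 = 79
35(ω_s−ω_c) = −79(ω_r−ω_c),  ω_c=0, ω_r=1
ω_s = 0 − (79/35)(1−0) = -79/35
ω_s/ω_r = -79/35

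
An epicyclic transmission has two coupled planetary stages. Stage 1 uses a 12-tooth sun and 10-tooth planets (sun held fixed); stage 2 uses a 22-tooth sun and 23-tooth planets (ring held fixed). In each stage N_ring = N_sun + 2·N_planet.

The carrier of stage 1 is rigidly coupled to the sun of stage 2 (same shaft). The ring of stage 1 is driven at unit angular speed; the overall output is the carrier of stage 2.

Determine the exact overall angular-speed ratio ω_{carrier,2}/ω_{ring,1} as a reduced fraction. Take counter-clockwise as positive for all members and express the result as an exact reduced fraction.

8/45

Stage 1: N_ring = 12 + 2·10 = 32
Stage 1: 12(ω_s−ω_c) = −32(ω_r−ω_c),  ω_s=0, ω_r=1
Stage 1: 12(0−ω_c) = −32(1−ω_c)  ⇒  44ω_c = 32  ⇒  ω_c = 8/11
  ⇒ ω_c¹/ω_r¹ = 8/11
Stage 2: N_ring = 22 + 2·23 = 68
Stage 2: 22(ω_s−ω_c) = −68(ω_r−ω_c),  ω_r=0, ω_s=1
Stage 2: 22(1−ω_c) = −68(0−ω_c)  ⇒  90ω_c = 22  ⇒  ω_c = 11/45
  ⇒ ω_c²/ω_s² = 11/45
Coupling ω_s² = ω_c¹ ⇒ overall = 8/11 × 11/45 = 8/45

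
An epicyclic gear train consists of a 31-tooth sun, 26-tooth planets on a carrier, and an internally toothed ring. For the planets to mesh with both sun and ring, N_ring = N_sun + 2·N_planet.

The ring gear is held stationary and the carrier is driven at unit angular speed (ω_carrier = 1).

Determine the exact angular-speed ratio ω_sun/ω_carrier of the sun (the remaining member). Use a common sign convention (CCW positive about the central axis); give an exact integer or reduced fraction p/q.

114/31

N_ring = 31 + 2·26 = 83
31(ω_s−ω_c) = −83(ω_r−ω_c),  ω_r=0, ω_c=1
ω_s = 1 − (83/31)(0−1) = 114/31
ω_s/ω_c = 114/31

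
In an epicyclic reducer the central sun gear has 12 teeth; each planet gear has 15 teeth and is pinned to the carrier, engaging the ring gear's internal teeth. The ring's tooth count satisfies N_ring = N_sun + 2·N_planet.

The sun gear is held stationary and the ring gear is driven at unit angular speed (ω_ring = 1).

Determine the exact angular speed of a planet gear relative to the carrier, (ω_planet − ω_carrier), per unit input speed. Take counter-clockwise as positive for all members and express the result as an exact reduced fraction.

N_ring = 12 + 2·15 = 42
12(ω_s−ω_c) = −42(ω_r−ω_c),  ω_s=0, ω_r=1
12(0−ω_c) = −42(1−ω_c)  ⇒  54ω_c = 42  ⇒  ω_c = 7/9
sun–planet: 12·(0−7/9) = −15·(ω_p−ω_c)  ⇒  ω_p−ω_c = −(12/15)·(-7/9) = 28/45

28/45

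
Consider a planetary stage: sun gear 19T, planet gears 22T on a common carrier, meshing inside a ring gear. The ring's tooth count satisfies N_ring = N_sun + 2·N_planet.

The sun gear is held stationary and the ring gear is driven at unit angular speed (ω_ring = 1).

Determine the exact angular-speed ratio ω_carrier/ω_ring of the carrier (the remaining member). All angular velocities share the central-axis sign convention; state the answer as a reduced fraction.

63/82

N_ring = 19 + 2·22 = 63
19(ω_s−ω_c) = −63(ω_r−ω_c),  ω_s=0, ω_r=1
19(0−ω_c) = −63(1−ω_c)  ⇒  82ω_c = 63  ⇒  ω_c = 63/82
ω_c/ω_r = 63/82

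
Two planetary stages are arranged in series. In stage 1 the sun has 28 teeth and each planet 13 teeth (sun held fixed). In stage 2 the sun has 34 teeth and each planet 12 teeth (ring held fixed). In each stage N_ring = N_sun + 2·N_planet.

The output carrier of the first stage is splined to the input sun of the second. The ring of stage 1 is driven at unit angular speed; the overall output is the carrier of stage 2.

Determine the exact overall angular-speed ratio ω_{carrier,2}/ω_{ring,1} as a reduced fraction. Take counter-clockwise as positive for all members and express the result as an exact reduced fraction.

Stage 1: N_ring = 28 + 2·13 = 54
Stage 1: 28(ω_s−ω_c) = −54(ω_r−ω_c),  ω_s=0, ω_r=1
Stage 1: 28(0−ω_c) = −54(1−ω_c)  ⇒  82ω_c = 54  ⇒  ω_c = 27/41
  ⇒ ω_c¹/ω_r¹ = 27/41
Stage 2: N_ring = 34 + 2·12 = 58
Stage 2: 34(ω_s−ω_c) = −58(ω_r−ω_c),  ω_r=0, ω_s=1
Stage 2: 34(1−ω_c) = −58(0−ω_c)  ⇒  92ω_c = 34  ⇒  ω_c = 17/46
  ⇒ ω_c²/ω_s² = 17/46
Coupling ω_s² = ω_c¹ ⇒ overall = 27/41 × 17/46 = 459/1886

459/1886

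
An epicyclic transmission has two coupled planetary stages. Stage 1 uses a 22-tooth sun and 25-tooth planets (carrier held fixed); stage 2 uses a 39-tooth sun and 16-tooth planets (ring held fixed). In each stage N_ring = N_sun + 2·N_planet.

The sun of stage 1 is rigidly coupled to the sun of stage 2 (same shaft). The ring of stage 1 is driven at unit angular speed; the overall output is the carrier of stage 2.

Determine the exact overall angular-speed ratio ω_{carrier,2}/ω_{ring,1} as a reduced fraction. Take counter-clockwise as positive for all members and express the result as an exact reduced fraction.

-702/605

Stage 1: N_ring = 22 + 2·25 = 72
Stage 1: 22(ω_s−ω_c) = −72(ω_r−ω_c),  ω_c=0, ω_r=1
Stage 1: ω_s = 0 − (72/22)(1−0) = -36/11
  ⇒ ω_s¹/ω_r¹ = -36/11
Stage 2: N_ring = 39 + 2·16 = 71
Stage 2: 39(ω_s−ω_c) = −71(ω_r−ω_c),  ω_r=0, ω_s=1
Stage 2: 39(1−ω_c) = −71(0−ω_c)  ⇒  110ω_c = 39  ⇒  ω_c = 39/110
  ⇒ ω_c²/ω_s² = 39/110
Coupling ω_s² = ω_s¹ ⇒ overall = -36/11 × 39/110 = -702/605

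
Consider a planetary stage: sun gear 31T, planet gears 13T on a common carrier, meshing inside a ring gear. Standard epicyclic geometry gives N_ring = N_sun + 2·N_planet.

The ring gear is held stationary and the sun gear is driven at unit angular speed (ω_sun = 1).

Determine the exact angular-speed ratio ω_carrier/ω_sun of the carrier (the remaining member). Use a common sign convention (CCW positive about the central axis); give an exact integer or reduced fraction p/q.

N_ring = 31 + 2·13 = 57
31(ω_s−ω_c) = −57(ω_r−ω_c),  ω_r=0, ω_s=1
31(1−ω_c) = −57(0−ω_c)  ⇒  88ω_c = 31  ⇒  ω_c = 31/88
ω_c/ω_s = 31/88

31/88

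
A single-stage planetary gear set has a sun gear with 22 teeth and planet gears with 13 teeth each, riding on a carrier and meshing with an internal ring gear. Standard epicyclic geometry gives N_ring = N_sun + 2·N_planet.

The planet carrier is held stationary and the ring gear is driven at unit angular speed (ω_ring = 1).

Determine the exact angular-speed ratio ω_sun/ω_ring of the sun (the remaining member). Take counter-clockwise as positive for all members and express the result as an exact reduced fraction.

N_ring = 22 + 2·13 = 48
22(ω_s−ω_c) = −48(ω_r−ω_c),  ω_c=0, ω_r=1
ω_s = 0 − (48/22)(1−0) = -24/11
ω_s/ω_r = -24/11

-24/11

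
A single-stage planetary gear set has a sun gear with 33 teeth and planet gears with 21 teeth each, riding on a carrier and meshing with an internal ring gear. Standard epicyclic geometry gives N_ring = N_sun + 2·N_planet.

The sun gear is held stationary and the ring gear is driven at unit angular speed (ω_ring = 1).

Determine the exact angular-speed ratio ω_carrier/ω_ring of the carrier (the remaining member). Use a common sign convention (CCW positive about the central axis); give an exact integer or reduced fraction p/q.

N_ring = 33 + 2·21 = 75
33(ω_s−ω_c) = −75(ω_r−ω_c),  ω_s=0, ω_r=1
33(0−ω_c) = −75(1−ω_c)  ⇒  108ω_c = 75  ⇒  ω_c = 25/36
ω_c/ω_r = 25/36

25/36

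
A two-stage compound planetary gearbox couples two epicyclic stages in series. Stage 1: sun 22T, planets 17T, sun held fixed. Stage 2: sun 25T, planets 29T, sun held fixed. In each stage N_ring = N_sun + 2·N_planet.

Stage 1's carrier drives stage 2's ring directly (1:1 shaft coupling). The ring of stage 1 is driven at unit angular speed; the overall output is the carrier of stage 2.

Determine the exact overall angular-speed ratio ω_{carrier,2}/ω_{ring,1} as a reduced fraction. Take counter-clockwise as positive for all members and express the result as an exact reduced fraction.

581/1053

Stage 1: N_ring = 22 + 2·17 = 56
Stage 1: 22(ω_s−ω_c) = −56(ω_r−ω_c),  ω_s=0, ω_r=1
Stage 1: 22(0−ω_c) = −56(1−ω_c)  ⇒  78ω_c = 56  ⇒  ω_c = 28/39
  ⇒ ω_c¹/ω_r¹ = 28/39
Stage 2: N_ring = 25 + 2·29 = 83
Stage 2: 25(ω_s−ω_c) = −83(ω_r−ω_c),  ω_s=0, ω_r=1
Stage 2: 25(0−ω_c) = −83(1−ω_c)  ⇒  108ω_c = 83  ⇒  ω_c = 83/108
  ⇒ ω_c²/ω_r² = 83/108
Coupling ω_r² = ω_c¹ ⇒ overall = 28/39 × 83/108 = 581/1053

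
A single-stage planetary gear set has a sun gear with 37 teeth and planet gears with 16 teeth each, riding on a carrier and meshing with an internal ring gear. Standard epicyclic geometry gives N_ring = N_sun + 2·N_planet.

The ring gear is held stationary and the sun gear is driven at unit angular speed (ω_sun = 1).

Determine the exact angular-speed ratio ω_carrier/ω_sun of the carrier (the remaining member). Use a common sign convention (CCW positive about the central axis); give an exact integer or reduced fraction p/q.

37/106

N_ring = 37 + 2·16 = 69
37(ω_s−ω_c) = −69(ω_r−ω_c),  ω_r=0, ω_s=1
37(1−ω_c) = −69(0−ω_c)  ⇒  106ω_c = 37  ⇒  ω_c = 37/106
ω_c/ω_s = 37/106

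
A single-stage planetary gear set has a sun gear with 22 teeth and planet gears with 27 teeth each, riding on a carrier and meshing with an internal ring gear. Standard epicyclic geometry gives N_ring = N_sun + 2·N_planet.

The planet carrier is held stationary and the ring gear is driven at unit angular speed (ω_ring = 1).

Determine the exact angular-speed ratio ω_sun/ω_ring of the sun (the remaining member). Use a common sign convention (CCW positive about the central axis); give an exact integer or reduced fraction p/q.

-38/11

N_ring = 22 + 2·27 = 76
22(ω_s−ω_c) = −76(ω_r−ω_c),  ω_c=0, ω_r=1
ω_s = 0 − (76/22)(1−0) = -38/11
ω_s/ω_r = -38/11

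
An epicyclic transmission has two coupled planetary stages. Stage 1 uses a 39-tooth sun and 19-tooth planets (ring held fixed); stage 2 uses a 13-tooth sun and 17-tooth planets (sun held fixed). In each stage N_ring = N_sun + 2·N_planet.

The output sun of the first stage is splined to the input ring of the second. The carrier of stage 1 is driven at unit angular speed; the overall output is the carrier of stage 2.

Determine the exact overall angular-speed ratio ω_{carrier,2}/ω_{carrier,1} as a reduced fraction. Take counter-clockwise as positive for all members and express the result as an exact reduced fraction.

1363/585

Stage 1: N_ring = 39 + 2·19 = 77
Stage 1: 39(ω_s−ω_c) = −77(ω_r−ω_c),  ω_r=0, ω_c=1
Stage 1: ω_s = 1 − (77/39)(0−1) = 116/39
  ⇒ ω_s¹/ω_c¹ = 116/39
Stage 2: N_ring = 13 + 2·17 = 47
Stage 2: 13(ω_s−ω_c) = −47(ω_r−ω_c),  ω_s=0, ω_r=1
Stage 2: 13(0−ω_c) = −47(1−ω_c)  ⇒  60ω_c = 47  ⇒  ω_c = 47/60
  ⇒ ω_c²/ω_r² = 47/60
Coupling ω_r² = ω_s¹ ⇒ overall = 116/39 × 47/60 = 1363/585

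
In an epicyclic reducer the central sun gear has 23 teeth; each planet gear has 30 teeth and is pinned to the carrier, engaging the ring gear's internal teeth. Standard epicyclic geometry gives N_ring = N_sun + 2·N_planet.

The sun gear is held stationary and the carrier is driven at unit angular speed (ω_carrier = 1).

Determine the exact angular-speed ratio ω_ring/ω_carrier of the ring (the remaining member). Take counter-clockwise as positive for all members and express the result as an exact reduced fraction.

N_ring = 23 + 2·30 = 83
23(ω_s−ω_c) = −83(ω_r−ω_c),  ω_s=0, ω_c=1
ω_r = 1 − (23/83)(0−1) = 106/83
ω_r/ω_c = 106/83

106/83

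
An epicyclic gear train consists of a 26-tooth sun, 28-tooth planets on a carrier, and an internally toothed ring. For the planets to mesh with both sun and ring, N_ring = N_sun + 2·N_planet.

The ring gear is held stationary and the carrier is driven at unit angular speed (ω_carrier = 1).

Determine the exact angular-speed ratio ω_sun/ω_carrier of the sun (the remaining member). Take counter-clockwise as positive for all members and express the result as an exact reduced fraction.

54/13

N_ring = 26 + 2·28 = 82
26(ω_s−ω_c) = −82(ω_r−ω_c),  ω_r=0, ω_c=1
ω_s = 1 − (82/26)(0−1) = 54/13
ω_s/ω_c = 54/13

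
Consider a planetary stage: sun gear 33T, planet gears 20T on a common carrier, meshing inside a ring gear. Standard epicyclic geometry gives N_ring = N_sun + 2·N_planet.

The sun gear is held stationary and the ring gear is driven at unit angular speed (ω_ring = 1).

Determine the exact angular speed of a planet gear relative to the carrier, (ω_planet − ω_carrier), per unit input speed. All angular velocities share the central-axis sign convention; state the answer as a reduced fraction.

2409/2120

N_ring = 33 + 2·20 = 73
33(ω_s−ω_c) = −73(ω_r−ω_c),  ω_s=0, ω_r=1
33(0−ω_c) = −73(1−ω_c)  ⇒  106ω_c = 73  ⇒  ω_c = 73/106
sun–planet: 33·(0−73/106) = −20·(ω_p−ω_c)  ⇒  ω_p−ω_c = −(33/20)·(-73/106) = 2409/2120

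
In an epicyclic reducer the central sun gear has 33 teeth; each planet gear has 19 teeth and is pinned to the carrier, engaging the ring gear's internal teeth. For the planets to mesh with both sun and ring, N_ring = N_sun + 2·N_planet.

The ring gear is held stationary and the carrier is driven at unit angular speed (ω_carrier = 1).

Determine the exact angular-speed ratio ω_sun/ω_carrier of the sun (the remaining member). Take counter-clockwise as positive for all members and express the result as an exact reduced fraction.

104/33

N_ring = 33 + 2·19 = 71
33(ω_s−ω_c) = −71(ω_r−ω_c),  ω_r=0, ω_c=1
ω_s = 1 − (71/33)(0−1) = 104/33
ω_s/ω_c = 104/33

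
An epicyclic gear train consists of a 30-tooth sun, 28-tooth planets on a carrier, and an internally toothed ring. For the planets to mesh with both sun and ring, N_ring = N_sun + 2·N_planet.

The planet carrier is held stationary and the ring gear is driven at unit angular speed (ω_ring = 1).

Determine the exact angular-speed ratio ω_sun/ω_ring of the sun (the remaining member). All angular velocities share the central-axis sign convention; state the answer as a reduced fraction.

N_ring = 30 + 2·28 = 86
30(ω_s−ω_c) = −86(ω_r−ω_c),  ω_c=0, ω_r=1
ω_s = 0 − (86/30)(1−0) = -43/15
ω_s/ω_r = -43/15

-43/15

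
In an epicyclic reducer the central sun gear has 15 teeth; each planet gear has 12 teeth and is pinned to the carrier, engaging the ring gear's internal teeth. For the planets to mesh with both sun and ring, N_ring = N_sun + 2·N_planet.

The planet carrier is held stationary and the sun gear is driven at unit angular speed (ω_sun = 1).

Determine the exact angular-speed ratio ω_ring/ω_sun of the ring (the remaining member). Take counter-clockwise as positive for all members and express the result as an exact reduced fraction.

N_ring = 15 + 2·12 = 39
15(ω_s−ω_c) = −39(ω_r−ω_c),  ω_c=0, ω_s=1
ω_r = 0 − (15/39)(1−0) = -5/13
ω_r/ω_s = -5/13

-5/13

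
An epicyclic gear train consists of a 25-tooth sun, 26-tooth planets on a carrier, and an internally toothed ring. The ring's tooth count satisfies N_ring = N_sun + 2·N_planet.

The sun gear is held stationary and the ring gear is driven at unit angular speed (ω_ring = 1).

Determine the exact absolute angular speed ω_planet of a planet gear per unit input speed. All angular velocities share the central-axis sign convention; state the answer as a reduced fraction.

N_ring = 25 + 2·26 = 77
25(ω_s−ω_c) = −77(ω_r−ω_c),  ω_s=0, ω_r=1
25(0−ω_c) = −77(1−ω_c)  ⇒  102ω_c = 77  ⇒  ω_c = 77/102
sun–planet: 25·(0−77/102) = −26·(ω_p−ω_c)  ⇒  ω_p−ω_c = −(25/26)·(-77/102) = 1925/2652
ω_p = 77/102 + 1925/2652 = 77/52

77/52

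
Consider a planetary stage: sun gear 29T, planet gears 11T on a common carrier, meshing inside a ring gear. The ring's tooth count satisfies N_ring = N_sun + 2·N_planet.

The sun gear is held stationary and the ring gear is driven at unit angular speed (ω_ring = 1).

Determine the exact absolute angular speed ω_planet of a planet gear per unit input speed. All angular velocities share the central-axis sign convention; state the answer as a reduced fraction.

N_ring = 29 + 2·11 = 51
29(ω_s−ω_c) = −51(ω_r−ω_c),  ω_s=0, ω_r=1
29(0−ω_c) = −51(1−ω_c)  ⇒  80ω_c = 51  ⇒  ω_c = 51/80
sun–planet: 29·(0−51/80) = −11·(ω_p−ω_c)  ⇒  ω_p−ω_c = −(29/11)·(-51/80) = 1479/880
ω_p = 51/80 + 1479/880 = 51/22

51/22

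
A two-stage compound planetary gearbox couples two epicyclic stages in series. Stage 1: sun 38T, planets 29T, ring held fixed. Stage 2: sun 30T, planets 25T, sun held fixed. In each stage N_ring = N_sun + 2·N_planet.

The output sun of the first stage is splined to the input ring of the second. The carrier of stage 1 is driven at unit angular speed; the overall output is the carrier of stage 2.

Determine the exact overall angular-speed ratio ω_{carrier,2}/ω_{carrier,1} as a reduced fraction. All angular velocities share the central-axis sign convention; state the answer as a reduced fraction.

536/209

Stage 1: N_ring = 38 + 2·29 = 96
Stage 1: 38(ω_s−ω_c) = −96(ω_r−ω_c),  ω_r=0, ω_c=1
Stage 1: ω_s = 1 − (96/38)(0−1) = 67/19
  ⇒ ω_s¹/ω_c¹ = 67/19
Stage 2: N_ring = 30 + 2·25 = 80
Stage 2: 30(ω_s−ω_c) = −80(ω_r−ω_c),  ω_s=0, ω_r=1
Stage 2: 30(0−ω_c) = −80(1−ω_c)  ⇒  110ω_c = 80  ⇒  ω_c = 8/11
  ⇒ ω_c²/ω_r² = 8/11
Coupling ω_r² = ω_s¹ ⇒ overall = 67/19 × 8/11 = 536/209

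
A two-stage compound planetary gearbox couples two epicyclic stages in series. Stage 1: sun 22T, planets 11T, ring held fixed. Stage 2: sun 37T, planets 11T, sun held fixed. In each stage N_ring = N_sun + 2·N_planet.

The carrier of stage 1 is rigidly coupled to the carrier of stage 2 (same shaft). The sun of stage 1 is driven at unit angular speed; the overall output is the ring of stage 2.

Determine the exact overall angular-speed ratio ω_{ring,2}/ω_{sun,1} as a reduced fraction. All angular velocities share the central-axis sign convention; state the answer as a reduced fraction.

Stage 1: N_ring = 22 + 2·11 = 44
Stage 1: 22(ω_s−ω_c) = −44(ω_r−ω_c),  ω_r=0, ω_s=1
Stage 1: 22(1−ω_c) = −44(0−ω_c)  ⇒  66ω_c = 22  ⇒  ω_c = 1/3
  ⇒ ω_c¹/ω_s¹ = 1/3
Stage 2: N_ring = 37 + 2·11 = 59
Stage 2: 37(ω_s−ω_c) = −59(ω_r−ω_c),  ω_s=0, ω_c=1
Stage 2: ω_r = 1 − (37/59)(0−1) = 96/59
  ⇒ ω_r²/ω_c² = 96/59
Coupling ω_c² = ω_c¹ ⇒ overall = 1/3 × 96/59 = 32/59

32/59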